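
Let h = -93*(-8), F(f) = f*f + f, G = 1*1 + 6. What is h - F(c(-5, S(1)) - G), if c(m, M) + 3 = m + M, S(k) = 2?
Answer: 588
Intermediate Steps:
c(m, M) = -3 + M + m (c(m, M) = -3 + (m + M) = -3 + (M + m) = -3 + M + m)
G = 7 (G = 1 + 6 = 7)
F(f) = f + f² (F(f) = f² + f = f + f²)
h = 744
h - F(c(-5, S(1)) - G) = 744 - ((-3 + 2 - 5) - 1*7)*(1 + ((-3 + 2 - 5) - 1*7)) = 744 - (-6 - 7)*(1 + (-6 - 7)) = 744 - (-13)*(1 - 13) = 744 - (-13)*(-12) = 744 - 1*156 = 744 - 156 = 588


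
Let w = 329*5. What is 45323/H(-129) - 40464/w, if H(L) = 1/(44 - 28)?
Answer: 1192860896/1645 ≈ 7.2514e+5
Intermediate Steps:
H(L) = 1/16
w = 1645
45323/H(-129) - 40464/w = 45323/(1/16) - 40464/1645 = 45323*16 - 40464*1/1645 = 725168 - 40464/1645 = 1192860896/1645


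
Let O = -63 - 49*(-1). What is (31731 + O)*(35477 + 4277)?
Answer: 1260877618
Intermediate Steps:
O = -14 (O = -63 + 49 = -14)
(31731 + O)*(35477 + 4277) = (31731 - 14)*(35477 + 4277) = 31717*39754 = 1260877618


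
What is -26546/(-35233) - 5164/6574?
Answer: -3714904/115810871 ≈ -0.032077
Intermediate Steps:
-26546/(-35233) - 5164/6574 = -26546*(-1/35233) - 5164*1/6574 = 26546/35233 - 2582/3287 = -3714904/115810871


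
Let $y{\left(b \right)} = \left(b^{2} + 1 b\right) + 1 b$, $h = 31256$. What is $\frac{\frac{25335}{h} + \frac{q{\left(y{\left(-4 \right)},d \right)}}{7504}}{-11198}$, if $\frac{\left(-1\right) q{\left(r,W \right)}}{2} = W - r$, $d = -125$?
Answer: $- \frac{885839}{11725157048} \approx -7.555 \cdot 10^{-5}$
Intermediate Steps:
$y{\left(b \right)} = b^{2} + 2 b$ ($y{\left(b \right)} = \left(b^{2} + b\right) + b = \left(b + b^{2}\right) + b = b^{2} + 2 b$)
$q{\left(r,W \right)} = - 2 W + 2 r$ ($q{\left(r,W \right)} = - 2 \left(W - r\right) = - 2 W + 2 r$)
$\frac{\frac{25335}{h} + \frac{q{\left(y{\left(-4 \right)},d \right)}}{7504}}{-11198} = \frac{\frac{25335}{31256} + \frac{\left(-2\right) \left(-125\right) + 2 \left(- 4 \left(2 - 4\right)\right)}{7504}}{-11198} = \left(25335 \cdot \frac{1}{31256} + \left(250 + 2 \left(\left(-4\right) \left(-2\right)\right)\right) \frac{1}{7504}\right) \left(- \frac{1}{11198}\right) = \left(\frac{25335}{31256} + \left(250 + 2 \cdot 8\right) \frac{1}{7504}\right) \left(- \frac{1}{11198}\right) = \left(\frac{25335}{31256} + \left(250 + 16\right) \frac{1}{7504}\right) \left(- \frac{1}{11198}\right) = \left(\frac{25335}{31256} + 266 \cdot \frac{1}{7504}\right) \left(- \frac{1}{11198}\right) = \left(\frac{25335}{31256} + \frac{19}{536}\right) \left(- \frac{1}{11198}\right) = \frac{885839}{1047076} \left(- \frac{1}{11198}\right) = - \frac{885839}{11725157048}$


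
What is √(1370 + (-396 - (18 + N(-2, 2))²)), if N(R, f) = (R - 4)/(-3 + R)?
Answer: √15134/5 ≈ 24.604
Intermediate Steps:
N(R, f) = (-4 + R)/(-3 + R)
√(1370 + (-396 - (18 + N(-2, 2))²)) = √(1370 + (-396 - (18 + (-4 - 2)/(-3 - 2))²)) = √(1370 + (-396 - (18 - 6/(-5))²)) = √(1370 + (-396 - (18 - ⅕*(-6))²)) = √(1370 + (-396 - (18 + 6/5)²)) = √(1370 + (-396 - (96/5)²)) = √(1370 + (-396 - 1*9216/25)) = √(1370 + (-396 - 9216/25)) = √(1370 - 19116/25) = √(15134/25) = √15134/5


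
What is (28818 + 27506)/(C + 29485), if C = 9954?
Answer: 56324/39439 ≈ 1.4281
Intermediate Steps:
(28818 + 27506)/(C + 29485) = (28818 + 27506)/(9954 + 29485) = 56324/39439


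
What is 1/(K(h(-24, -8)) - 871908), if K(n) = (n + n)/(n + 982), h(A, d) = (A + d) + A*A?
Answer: -763/665265260 ≈ -1.1469e-6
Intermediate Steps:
h(A, d) = A + d + A² (h(A, d) = (A + d) + A² = A + d + A²)
K(n) = 2*n/(982 + n) (K(n) = (2*n)/(982 + n) = 2*n/(982 + n))
1/(K(h(-24, -8)) - 871908) = 1/(2*(-24 - 8 + (-24)²)/(982 + (-24 - 8 + (-24)²)) - 871908) = 1/(2*(-24 - 8 + 576)/(982 + (-24 - 8 + 576)) - 871908) = 1/(2*544/(982 + 544) - 871908) = 1/(2*544/1526 - 871908) = 1/(2*544*(1/1526) - 871908) = 1/(544/763 - 871908) = 1/(-665265260/763) = -763/665265260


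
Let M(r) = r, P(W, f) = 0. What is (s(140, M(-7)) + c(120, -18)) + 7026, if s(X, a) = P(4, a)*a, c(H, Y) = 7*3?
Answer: 7047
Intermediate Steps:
c(H, Y) = 21
s(X, a) = 0 (s(X, a) = 0*a = 0)
(s(140, M(-7)) + c(120, -18)) + 7026 = (0 + 21) + 7026 = 21 + 7026 = 7047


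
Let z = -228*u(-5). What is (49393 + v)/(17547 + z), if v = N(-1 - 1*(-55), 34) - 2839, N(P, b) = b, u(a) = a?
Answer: 46588/18687 ≈ 2.4931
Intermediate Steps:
v = -2805 (v = 34 - 2839 = -2805)
z = 1140 (z = -228*(-5) = 1140)
(49393 + v)/(17547 + z) = (49393 - 2805)/(17547 + 1140) = 46588/18687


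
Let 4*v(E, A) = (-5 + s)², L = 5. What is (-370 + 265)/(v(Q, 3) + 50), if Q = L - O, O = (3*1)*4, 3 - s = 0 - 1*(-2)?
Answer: -35/18 ≈ -1.9444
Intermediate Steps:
s = 1 (s = 3 - (0 - 1*(-2)) = 3 - (0 + 2) = 3 - 1*2 = 3 - 2 = 1)
O = 12 (O = 3*4 = 12)
Q = -7 (Q = 5 - 1*12 = 5 - 12 = -7)
v(E, A) = 4 (v(E, A) = (-5 + 1)²/4 = (¼)*(-4)² = (¼)*16 = 4)
(-370 + 265)/(v(Q, 3) + 50) = (-370 + 265)/(4 + 50) = -105/54 = -105*1/54 = -35/18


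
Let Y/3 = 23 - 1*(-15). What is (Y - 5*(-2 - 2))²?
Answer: 17956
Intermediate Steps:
Y = 114 (Y = 3*(23 - 1*(-15)) = 3*(23 + 15) = 3*38 = 114)
(Y - 5*(-2 - 2))² = (114 - 5*(-2 - 2))² = (114 - 5*(-4))² = (114 + 20)² = 134² = 17956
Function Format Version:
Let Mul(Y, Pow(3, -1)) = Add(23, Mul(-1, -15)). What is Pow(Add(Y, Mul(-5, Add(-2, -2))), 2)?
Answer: 17956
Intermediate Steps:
Y = 114 (Y = Mul(3, Add(23, Mul(-1, -15))) = Mul(3, Add(23, 15)) = Mul(3, 38) = 114)
Pow(Add(Y, Mul(-5, Add(-2, -2))), 2) = Pow(Add(114, Mul(-5, Add(-2, -2))), 2) = Pow(Add(114, Mul(-5, -4)), 2) = Pow(Add(114, 20), 2) = Pow(134, 2) = 17956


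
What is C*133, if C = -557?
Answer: -74081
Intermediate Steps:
C*133 = -557*133 = -74081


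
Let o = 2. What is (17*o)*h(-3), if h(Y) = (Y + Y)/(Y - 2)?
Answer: 204/5 ≈ 40.800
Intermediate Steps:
h(Y) = 2*Y/(-2 + Y) (h(Y) = (2*Y)/(-2 + Y) = 2*Y/(-2 + Y))
(17*o)*h(-3) = (17*2)*(2*(-3)/(-2 - 3)) = 34*(2*(-3)/(-5)) = 34*(2*(-3)*(-⅕)) = 34*(6/5) = 204/5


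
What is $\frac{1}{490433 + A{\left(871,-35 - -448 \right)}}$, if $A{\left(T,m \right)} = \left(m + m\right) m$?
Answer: $\frac{1}{831571} \approx 1.2025 \cdot 10^{-6}$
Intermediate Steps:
$A{\left(T,m \right)} = 2 m^{2}$ ($A{\left(T,m \right)} = 2 m m = 2 m^{2}$)
$\frac{1}{490433 + A{\left(871,-35 - -448 \right)}} = \frac{1}{490433 + 2 \left(-35 - -448\right)^{2}} = \frac{1}{490433 + 2 \left(-35 + 448\right)^{2}} = \frac{1}{490433 + 2 \cdot 413^{2}} = \frac{1}{490433 + 2 \cdot 170569} = \frac{1}{490433 + 341138} = \frac{1}{831571}$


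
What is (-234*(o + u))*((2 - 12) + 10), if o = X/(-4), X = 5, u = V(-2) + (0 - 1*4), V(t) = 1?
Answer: 0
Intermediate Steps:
u = -3 (u = 1 + (0 - 1*4) = 1 + (0 - 4) = 1 - 4 = -3)
o = -5/4 (o = 5/(-4) = 5*(-1/4) = -5/4 ≈ -1.2500)
(-234*(o + u))*((2 - 12) + 10) = (-234*(-5/4 - 3))*((2 - 12) + 10) = (-234*(-17)/4)*(-10 + 10) = -39*(-51/2)*0 = (1989/2)*0 = 0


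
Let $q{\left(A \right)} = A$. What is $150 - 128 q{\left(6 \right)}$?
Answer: $-618$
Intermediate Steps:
$150 - 128 q{\left(6 \right)} = 150 - 768 = -618$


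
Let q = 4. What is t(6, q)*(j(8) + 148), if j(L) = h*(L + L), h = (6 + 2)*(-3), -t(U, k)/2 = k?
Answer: 1888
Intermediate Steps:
t(U, k) = -2*k
h = -24 (h = 8*(-3) = -24)
j(L) = -48*L (j(L) = -24*(L + L) = -48*L)
t(6, q)*(j(8) + 148) = (-2*4)*(-48*8 + 148) = -8*(-384 + 148) = -8*(-236) = 1888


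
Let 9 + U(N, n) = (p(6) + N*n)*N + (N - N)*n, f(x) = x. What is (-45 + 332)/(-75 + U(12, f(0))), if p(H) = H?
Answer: -287/12 ≈ -23.917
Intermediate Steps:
U(N, n) = -9 + N*(6 + N*n) (U(N, n) = -9 + ((6 + N*n)*N + (N - N)*n) = -9 + (N*(6 + N*n) + 0*n) = -9 + (N*(6 + N*n) + 0) = -9 + N*(6 + N*n))
(-45 + 332)/(-75 + U(12, f(0))) = (-45 + 332)/(-75 + (-9 + 6*12 + 0*12**2)) = 287/(-75 + (-9 + 72 + 0*144)) = 287/(-75 + (-9 + 72 + 0)) = 287/(-75 + 63) = 287/(-12) = 287*(-1/12) = -287/12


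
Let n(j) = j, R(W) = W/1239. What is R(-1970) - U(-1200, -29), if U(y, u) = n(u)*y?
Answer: -43119170/1239 ≈ -34802.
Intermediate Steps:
R(W) = W/1239 (R(W) = W*(1/1239) = W/1239)
U(y, u) = u*y
R(-1970) - U(-1200, -29) = (1/1239)*(-1970) - (-29)*(-1200) = -1970/1239 - 1*34800 = -1970/1239 - 34800 = -43119170/1239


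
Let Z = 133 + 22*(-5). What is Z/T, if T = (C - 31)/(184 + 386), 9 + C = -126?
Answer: -6555/83 ≈ -78.976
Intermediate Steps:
C = -135 (C = -9 - 126 = -135)
T = -83/285 (T = (-135 - 31)/(184 + 386) = -166/570 = -166*1/570 = -83/285 ≈ -0.29123)
Z = 23 (Z = 133 - 110 = 23)
Z/T = 23/(-83/285) = 23*(-285/83) = -6555/83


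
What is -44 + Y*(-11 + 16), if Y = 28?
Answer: 96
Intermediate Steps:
-44 + Y*(-11 + 16) = -44 + 28*(-11 + 16) = -44 + 28*5 = -44 + 140 = 96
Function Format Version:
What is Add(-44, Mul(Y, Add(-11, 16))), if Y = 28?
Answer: 96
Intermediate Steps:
Add(-44, Mul(Y, Add(-11, 16))) = Add(-44, Mul(28, Add(-11, 16))) = Add(-44, Mul(28, 5)) = Add(-44, 140) = 96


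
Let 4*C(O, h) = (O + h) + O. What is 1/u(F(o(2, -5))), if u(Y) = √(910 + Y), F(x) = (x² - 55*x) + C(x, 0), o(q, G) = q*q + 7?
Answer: √1726/863 ≈ 0.048140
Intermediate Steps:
C(O, h) = O/2 + h/4 (C(O, h) = ((O + h) + O)/4 = (h + 2*O)/4 = O/2 + h/4)
o(q, G) = 7 + q² (o(q, G) = q² + 7 = 7 + q²)
F(x) = x² - 109*x/2 (F(x) = (x² - 55*x) + (x/2 + (¼)*0) = (x² - 55*x) + (x/2 + 0) = (x² - 55*x) + x/2 = x² - 109*x/2)
1/u(F(o(2, -5))) = 1/(√(910 + (7 + 2²)*(-109 + 2*(7 + 2²))/2)) = 1/(√(910 + (7 + 4)*(-109 + 2*(7 + 4))/2)) = 1/(√(910 + (½)*11*(-109 + 2*11))) = 1/(√(910 + (½)*11*(-109 + 22))) = 1/(√(910 + (½)*11*(-87))) = 1/(√(910 - 957/2)) = 1/(√(863/2)) = 1/(√1726/2) = √1726/863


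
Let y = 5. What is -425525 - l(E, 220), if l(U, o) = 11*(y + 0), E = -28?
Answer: -425580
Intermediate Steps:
l(U, o) = 55 (l(U, o) = 11*(5 + 0) = 11*5 = 55)
-425525 - l(E, 220) = -425525 - 1*55 = -425525 - 55 = -425580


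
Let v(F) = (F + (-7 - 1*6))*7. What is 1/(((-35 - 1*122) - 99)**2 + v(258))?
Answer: 1/67251 ≈ 1.4870e-5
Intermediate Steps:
v(F) = -91 + 7*F (v(F) = (F + (-7 - 6))*7 = (F - 13)*7 = (-13 + F)*7 = -91 + 7*F)
1/(((-35 - 1*122) - 99)**2 + v(258)) = 1/(((-35 - 1*122) - 99)**2 + (-91 + 7*258)) = 1/(((-35 - 122) - 99)**2 + (-91 + 1806)) = 1/((-157 - 99)**2 + 1715) = 1/((-256)**2 + 1715) = 1/(65536 + 1715) = 1/67251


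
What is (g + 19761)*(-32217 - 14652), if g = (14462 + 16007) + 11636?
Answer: -2899597554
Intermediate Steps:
g = 42105 (g = 30469 + 11636 = 42105)
(g + 19761)*(-32217 - 14652) = (42105 + 19761)*(-32217 - 14652) = 61866*(-46869) = -2899597554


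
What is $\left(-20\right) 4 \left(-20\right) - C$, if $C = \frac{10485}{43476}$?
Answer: $\frac{23183705}{14492} \approx 1599.8$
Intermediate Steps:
$C = \frac{3495}{14492}$ ($C = 10485 \cdot \frac{1}{43476} = \frac{3495}{14492} \approx 0.24117$)
$\left(-20\right) 4 \left(-20\right) - C = \left(-20\right) 4 \left(-20\right) - \frac{3495}{14492} = \left(-80\right) \left(-20\right) - \frac{3495}{14492} = 1600 - \frac{3495}{14492} = \frac{23183705}{14492}$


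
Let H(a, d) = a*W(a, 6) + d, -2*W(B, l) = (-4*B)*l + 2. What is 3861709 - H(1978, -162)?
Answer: -43085959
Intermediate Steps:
W(B, l) = -1 + 2*B*l (W(B, l) = -((-4*B)*l + 2)/2 = -(-4*B*l + 2)/2 = -(2 - 4*B*l)/2 = -1 + 2*B*l)
H(a, d) = d + a*(-1 + 12*a) (H(a, d) = a*(-1 + 2*a*6) + d = a*(-1 + 12*a) + d = d + a*(-1 + 12*a))
3861709 - H(1978, -162) = 3861709 - (-162 + 1978*(-1 + 12*1978)) = 3861709 - (-162 + 1978*(-1 + 23736)) = 3861709 - (-162 + 1978*23735) = 3861709 - (-162 + 46947830) = 3861709 - 1*46947668 = 3861709 - 46947668 = -43085959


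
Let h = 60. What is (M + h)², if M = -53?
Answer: 49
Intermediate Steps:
(M + h)² = (-53 + 60)² = 7² = 49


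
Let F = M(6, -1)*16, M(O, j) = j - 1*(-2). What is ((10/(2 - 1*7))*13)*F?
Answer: -416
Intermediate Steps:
M(O, j) = 2 + j (M(O, j) = j + 2 = 2 + j)
F = 16 (F = (2 - 1)*16 = 1*16 = 16)
((10/(2 - 1*7))*13)*F = ((10/(2 - 1*7))*13)*16 = ((10/(2 - 7))*13)*16 = ((10/(-5))*13)*16 = ((10*(-⅕))*13)*16 = -2*13*16 = -26*16 = -416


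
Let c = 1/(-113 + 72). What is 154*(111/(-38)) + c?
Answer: -350446/779 ≈ -449.87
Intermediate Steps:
c = -1/41 (c = 1/(-41) = -1/41 ≈ -0.024390)
154*(111/(-38)) + c = 154*(111/(-38)) - 1/41 = 154*(111*(-1/38)) - 1/41 = 154*(-111/38) - 1/41 = -8547/19 - 1/41 = -350446/779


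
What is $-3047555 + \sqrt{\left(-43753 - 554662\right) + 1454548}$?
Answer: $-3047555 + \sqrt{856133} \approx -3.0466 \cdot 10^{6}$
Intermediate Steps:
$-3047555 + \sqrt{\left(-43753 - 554662\right) + 1454548} = -3047555 + \sqrt{-598415 + 1454548} = -3047555 + \sqrt{856133}$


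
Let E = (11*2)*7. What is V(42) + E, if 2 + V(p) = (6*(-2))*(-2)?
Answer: 176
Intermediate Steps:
V(p) = 22 (V(p) = -2 + (6*(-2))*(-2) = -2 - 12*(-2) = -2 + 24 = 22)
E = 154 (E = 22*7 = 154)
V(42) + E = 22 + 154 = 176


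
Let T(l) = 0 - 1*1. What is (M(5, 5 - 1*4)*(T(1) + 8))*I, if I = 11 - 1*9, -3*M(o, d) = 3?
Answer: -14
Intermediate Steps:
M(o, d) = -1 (M(o, d) = -⅓*3 = -1)
T(l) = -1 (T(l) = 0 - 1 = -1)
I = 2 (I = 11 - 9 = 2)
(M(5, 5 - 1*4)*(T(1) + 8))*I = -(-1 + 8)*2 = -1*7*2 = -7*2 = -14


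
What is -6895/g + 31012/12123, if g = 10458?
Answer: 3821197/2012418 ≈ 1.8988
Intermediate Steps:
-6895/g + 31012/12123 = -6895/10458 + 31012/12123 = -6895*1/10458 + 31012*(1/12123) = -985/1494 + 31012/12123 = 3821197/2012418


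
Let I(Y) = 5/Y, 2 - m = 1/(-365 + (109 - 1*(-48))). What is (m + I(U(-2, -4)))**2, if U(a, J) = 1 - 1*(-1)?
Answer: 877969/43264 ≈ 20.293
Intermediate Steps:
U(a, J) = 2 (U(a, J) = 1 + 1 = 2)
m = 417/208 (m = 2 - 1/(-365 + (109 - 1*(-48))) = 2 - 1/(-365 + (109 + 48)) = 2 - 1/(-365 + 157) = 2 - 1/(-208) = 2 - 1*(-1/208) = 2 + 1/208 = 417/208 ≈ 2.0048)
(m + I(U(-2, -4)))**2 = (417/208 + 5/2)**2 = (937/208)**2 = 877969/43264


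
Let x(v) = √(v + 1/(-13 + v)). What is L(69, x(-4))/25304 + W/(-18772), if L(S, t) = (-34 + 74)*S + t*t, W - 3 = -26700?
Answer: 3090920517/2018778424 ≈ 1.5311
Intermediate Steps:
W = -26697 (W = 3 - 26700 = -26697)
L(S, t) = t² + 40*S (L(S, t) = 40*S + t² = t² + 40*S)
L(69, x(-4))/25304 + W/(-18772) = ((√((1 - 4*(-13 - 4))/(-13 - 4)))² + 40*69)/25304 - 26697/(-18772) = ((√((1 - 4*(-17))/(-17)))² + 2760)*(1/25304) - 26697*(-1/18772) = ((√(-(1 + 68)/17))² + 2760)*(1/25304) + 26697/18772 = ((√(-1/17*69))² + 2760)*(1/25304) + 26697/18772 = ((√(-69/17))² + 2760)*(1/25304) + 26697/18772 = ((I*√1173/17)² + 2760)*(1/25304) + 26697/18772 = (-69/17 + 2760)*(1/25304) + 26697/18772 = (46851/17)*(1/25304) + 26697/18772 = 46851/430168 + 26697/18772 = 3090920517/2018778424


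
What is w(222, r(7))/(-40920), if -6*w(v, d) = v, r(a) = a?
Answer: 37/40920 ≈ 0.00090420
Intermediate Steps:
w(v, d) = -v/6
w(222, r(7))/(-40920) = -⅙*222/(-40920) = -37*(-1/40920) = 37/40920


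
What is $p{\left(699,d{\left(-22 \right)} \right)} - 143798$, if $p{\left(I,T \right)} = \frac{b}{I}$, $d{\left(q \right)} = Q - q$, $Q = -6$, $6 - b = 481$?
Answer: $- \frac{100515277}{699} \approx -1.438 \cdot 10^{5}$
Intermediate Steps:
$b = -475$ ($b = 6 - 481 = -475$)
$d{\left(q \right)} = -6 - q$
$p{\left(I,T \right)} = - \frac{475}{I}$
$p{\left(699,d{\left(-22 \right)} \right)} - 143798 = - \frac{475}{699} - 143798 = - \frac{100515277}{699}$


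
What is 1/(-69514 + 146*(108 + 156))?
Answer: -1/30970 ≈ -3.2289e-5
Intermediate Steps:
1/(-69514 + 146*(108 + 156)) = 1/(-69514 + 146*264) = 1/(-69514 + 38544) = 1/(-30970) = -1/30970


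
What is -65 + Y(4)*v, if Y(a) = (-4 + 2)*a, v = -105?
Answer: 775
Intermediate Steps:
Y(a) = -2*a
-65 + Y(4)*v = -65 - 2*4*(-105) = -65 - 8*(-105) = -65 + 840 = 775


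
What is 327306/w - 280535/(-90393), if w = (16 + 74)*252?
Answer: 285307183/16270740 ≈ 17.535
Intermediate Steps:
w = 22680 (w = 90*252 = 22680)
327306/w - 280535/(-90393) = 327306/22680 - 280535/(-90393) = 327306*(1/22680) - 280535*(-1/90393) = 7793/540 + 280535/90393 = 285307183/16270740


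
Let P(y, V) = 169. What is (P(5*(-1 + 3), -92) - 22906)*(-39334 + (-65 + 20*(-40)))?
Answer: 914004663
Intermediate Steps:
(P(5*(-1 + 3), -92) - 22906)*(-39334 + (-65 + 20*(-40))) = (169 - 22906)*(-39334 + (-65 + 20*(-40))) = -22737*(-39334 + (-65 - 800)) = -22737*(-39334 - 865) = -22737*(-40199) = 914004663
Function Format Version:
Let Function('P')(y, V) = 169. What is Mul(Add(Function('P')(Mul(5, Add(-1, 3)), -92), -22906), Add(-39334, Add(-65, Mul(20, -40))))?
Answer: 914004663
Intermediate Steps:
Mul(Add(Function('P')(Mul(5, Add(-1, 3)), -92), -22906), Add(-39334, Add(-65, Mul(20, -40)))) = Mul(Add(169, -22906), Add(-39334, Add(-65, Mul(20, -40)))) = Mul(-22737, Add(-39334, Add(-65, -800))) = Mul(-22737, Add(-39334, -865)) = Mul(-22737, -40199) = 914004663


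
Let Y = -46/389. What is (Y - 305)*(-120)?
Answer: 14242920/389 ≈ 36614.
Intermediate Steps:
Y = -46/389 (Y = -46*1/389 = -46/389 ≈ -0.11825)
(Y - 305)*(-120) = (-46/389 - 305)*(-120) = -118691/389*(-120) = 14242920/389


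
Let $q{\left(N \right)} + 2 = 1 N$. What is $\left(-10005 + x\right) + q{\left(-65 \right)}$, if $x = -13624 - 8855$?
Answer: $-32551$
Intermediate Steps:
$x = -22479$
$q{\left(N \right)} = -2 + N$ ($q{\left(N \right)} = -2 + 1 N = -2 + N$)
$\left(-10005 + x\right) + q{\left(-65 \right)} = \left(-10005 - 22479\right) - 67 = -32484 - 67 = -32551$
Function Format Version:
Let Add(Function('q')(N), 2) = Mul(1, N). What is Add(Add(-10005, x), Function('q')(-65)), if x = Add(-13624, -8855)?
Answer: -32551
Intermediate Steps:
x = -22479
Function('q')(N) = Add(-2, N) (Function('q')(N) = Add(-2, Mul(1, N)) = Add(-2, N))
Add(Add(-10005, x), Function('q')(-65)) = Add(Add(-10005, -22479), Add(-2, -65)) = Add(-32484, -67) = -32551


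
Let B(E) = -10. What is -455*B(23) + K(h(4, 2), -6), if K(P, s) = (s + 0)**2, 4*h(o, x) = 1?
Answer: 4586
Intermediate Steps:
h(o, x) = 1/4 (h(o, x) = (1/4)*1 = 1/4)
K(P, s) = s**2
-455*B(23) + K(h(4, 2), -6) = -455*(-10) + (-6)**2 = 4550 + 36 = 4586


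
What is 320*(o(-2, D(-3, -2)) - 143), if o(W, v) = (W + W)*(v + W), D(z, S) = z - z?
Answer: -43200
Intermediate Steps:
D(z, S) = 0
o(W, v) = 2*W*(W + v) (o(W, v) = (2*W)*(W + v) = 2*W*(W + v))
320*(o(-2, D(-3, -2)) - 143) = 320*(2*(-2)*(-2 + 0) - 143) = 320*(2*(-2)*(-2) - 143) = 320*(8 - 143) = 320*(-135) = -43200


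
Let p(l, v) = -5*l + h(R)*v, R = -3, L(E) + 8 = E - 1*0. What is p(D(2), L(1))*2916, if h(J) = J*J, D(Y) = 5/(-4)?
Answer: -165483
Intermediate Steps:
L(E) = -8 + E (L(E) = -8 + (E - 1*0) = -8 + (E + 0) = -8 + E)
D(Y) = -5/4 (D(Y) = 5*(-¼) = -5/4)
h(J) = J²
p(l, v) = -5*l + 9*v (p(l, v) = -5*l + (-3)²*v = -5*l + 9*v)
p(D(2), L(1))*2916 = (-5*(-5/4) + 9*(-8 + 1))*2916 = (25/4 + 9*(-7))*2916 = (25/4 - 63)*2916 = -227/4*2916 = -165483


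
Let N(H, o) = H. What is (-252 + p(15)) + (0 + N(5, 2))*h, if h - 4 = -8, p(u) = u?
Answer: -257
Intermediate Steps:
h = -4 (h = 4 - 8 = -4)
(-252 + p(15)) + (0 + N(5, 2))*h = (-252 + 15) + (0 + 5)*(-4) = -237 + 5*(-4) = -237 - 20 = -257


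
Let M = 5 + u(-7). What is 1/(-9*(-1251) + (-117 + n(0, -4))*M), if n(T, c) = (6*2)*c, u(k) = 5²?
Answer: 1/6309 ≈ 0.00015850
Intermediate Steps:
u(k) = 25
M = 30 (M = 5 + 25 = 30)
n(T, c) = 12*c
1/(-9*(-1251) + (-117 + n(0, -4))*M) = 1/(-9*(-1251) + (-117 + 12*(-4))*30) = 1/(11259 + (-117 - 48)*30) = 1/(11259 - 165*30) = 1/(11259 - 4950) = 1/6309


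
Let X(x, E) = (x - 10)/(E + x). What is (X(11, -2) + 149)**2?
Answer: 1800964/81 ≈ 22234.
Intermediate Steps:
X(x, E) = (-10 + x)/(E + x)
(X(11, -2) + 149)**2 = ((-10 + 11)/(-2 + 11) + 149)**2 = (1/9 + 149)**2 = (1342/9)**2 = 1800964/81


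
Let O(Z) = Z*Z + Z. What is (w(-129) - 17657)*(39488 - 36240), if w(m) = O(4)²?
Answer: -56050736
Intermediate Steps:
O(Z) = Z + Z² (O(Z) = Z² + Z = Z + Z²)
w(m) = 400 (w(m) = (4*(1 + 4))² = (4*5)² = 20² = 400)
(w(-129) - 17657)*(39488 - 36240) = (400 - 17657)*(39488 - 36240) = -17257*3248 = -56050736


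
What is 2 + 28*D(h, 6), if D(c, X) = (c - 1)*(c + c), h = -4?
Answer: 1122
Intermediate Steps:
D(c, X) = 2*c*(-1 + c) (D(c, X) = (-1 + c)*(2*c) = 2*c*(-1 + c))
2 + 28*D(h, 6) = 2 + 28*(2*(-4)*(-1 - 4)) = 2 + 28*(2*(-4)*(-5)) = 2 + 28*40 = 2 + 1120 = 1122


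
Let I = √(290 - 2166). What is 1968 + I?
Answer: 1968 + 2*I*√469 ≈ 1968.0 + 43.313*I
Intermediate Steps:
I = 2*I*√469 (I = √(-1876) = 2*I*√469 ≈ 43.313*I)
1968 + I = 1968 + 2*I*√469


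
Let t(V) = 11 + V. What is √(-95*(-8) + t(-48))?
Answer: √723 ≈ 26.889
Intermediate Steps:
√(-95*(-8) + t(-48)) = √(-95*(-8) + (11 - 48)) = √(760 - 37) = √723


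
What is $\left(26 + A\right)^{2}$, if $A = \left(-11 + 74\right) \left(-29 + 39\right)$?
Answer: $430336$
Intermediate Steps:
$A = 630$ ($A = 63 \cdot 10 = 630$)
$\left(26 + A\right)^{2} = \left(26 + 630\right)^{2} = 656^{2} = 430336$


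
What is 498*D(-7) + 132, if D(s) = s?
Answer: -3354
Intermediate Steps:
498*D(-7) + 132 = 498*(-7) + 132 = -3486 + 132 = -3354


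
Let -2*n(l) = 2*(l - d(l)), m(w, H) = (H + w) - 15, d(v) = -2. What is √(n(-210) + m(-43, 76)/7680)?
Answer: √1331215/80 ≈ 14.422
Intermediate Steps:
m(w, H) = -15 + H + w
n(l) = -2 - l (n(l) = -(l - 1*(-2)) = -(l + 2) = -(2 + l) = -(4 + 2*l)/2 = -2 - l)
√(n(-210) + m(-43, 76)/7680) = √((-2 - 1*(-210)) + (-15 + 76 - 43)/7680) = √((-2 + 210) + 18*(1/7680)) = √(208 + 3/1280) = √(266243/1280) = √1331215/80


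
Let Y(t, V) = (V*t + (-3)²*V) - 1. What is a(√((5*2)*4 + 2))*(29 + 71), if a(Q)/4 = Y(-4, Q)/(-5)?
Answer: 80 - 400*√42 ≈ -2512.3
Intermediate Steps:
Y(t, V) = -1 + 9*V + V*t (Y(t, V) = (V*t + 9*V) - 1 = (9*V + V*t) - 1 = -1 + 9*V + V*t)
a(Q) = ⅘ - 4*Q (a(Q) = 4*((-1 + 9*Q + Q*(-4))/(-5)) = 4*((-1 + 9*Q - 4*Q)*(-⅕)) = 4*((-1 + 5*Q)*(-⅕)) = 4*(⅕ - Q) = ⅘ - 4*Q)
a(√((5*2)*4 + 2))*(29 + 71) = (⅘ - 4*√((5*2)*4 + 2))*(29 + 71) = (⅘ - 4*√(10*4 + 2))*100 = (⅘ - 4*√(40 + 2))*100 = (⅘ - 4*√42)*100 = 80 - 400*√42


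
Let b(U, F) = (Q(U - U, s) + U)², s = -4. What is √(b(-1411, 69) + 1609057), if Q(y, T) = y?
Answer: √3599978 ≈ 1897.4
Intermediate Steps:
b(U, F) = U² (b(U, F) = ((U - U) + U)² = (0 + U)² = U²)
√(b(-1411, 69) + 1609057) = √((-1411)² + 1609057) = √(1990921 + 1609057) = √3599978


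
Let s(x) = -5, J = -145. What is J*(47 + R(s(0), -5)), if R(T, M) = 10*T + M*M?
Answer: -3190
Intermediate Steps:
R(T, M) = M² + 10*T (R(T, M) = 10*T + M² = M² + 10*T)
J*(47 + R(s(0), -5)) = -145*(47 + ((-5)² + 10*(-5))) = -145*(47 + (25 - 50)) = -145*(47 - 25) = -145*22 = -3190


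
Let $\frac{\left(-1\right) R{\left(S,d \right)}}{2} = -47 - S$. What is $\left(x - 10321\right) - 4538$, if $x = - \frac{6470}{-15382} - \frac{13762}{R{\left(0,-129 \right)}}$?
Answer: $- \frac{5423956469}{361477} \approx -15005.0$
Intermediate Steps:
$R{\left(S,d \right)} = 94 + 2 S$ ($R{\left(S,d \right)} = - 2 \left(-47 - S\right) = 94 + 2 S$)
$x = - \frac{52769726}{361477}$ ($x = - \frac{6470}{-15382} - \frac{13762}{94 + 2 \cdot 0} = \left(-6470\right) \left(- \frac{1}{15382}\right) - \frac{13762}{94 + 0} = \frac{3235}{7691} - \frac{13762}{94} = \frac{3235}{7691} - \frac{6881}{47} = - \frac{52769726}{361477} \approx -145.98$)
$\left(x - 10321\right) - 4538 = \left(- \frac{52769726}{361477} - 10321\right) - 4538 = - \frac{3783573843}{361477} - 4538 = - \frac{5423956469}{361477}$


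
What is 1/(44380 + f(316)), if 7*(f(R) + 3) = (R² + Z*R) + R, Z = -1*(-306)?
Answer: 1/72501 ≈ 1.3793e-5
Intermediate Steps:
Z = 306
f(R) = -3 + R²/7 + 307*R/7 (f(R) = -3 + ((R² + 306*R) + R)/7 = -3 + (R² + 307*R)/7 = -3 + (R²/7 + 307*R/7) = -3 + R²/7 + 307*R/7)
1/(44380 + f(316)) = 1/(44380 + (-3 + (⅐)*316² + (307/7)*316)) = 1/(44380 + (-3 + (⅐)*99856 + 97012/7)) = 1/(44380 + (-3 + 99856/7 + 97012/7)) = 1/(44380 + 28121) = 1/72501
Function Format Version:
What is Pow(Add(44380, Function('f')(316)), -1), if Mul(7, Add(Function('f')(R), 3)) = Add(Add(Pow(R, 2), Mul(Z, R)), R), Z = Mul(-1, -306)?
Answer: Rational(1, 72501) ≈ 1.3793e-5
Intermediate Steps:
Z = 306
Function('f')(R) = Add(-3, Mul(Rational(1, 7), Pow(R, 2)), Mul(Rational(307, 7), R)) (Function('f')(R) = Add(-3, Mul(Rational(1, 7), Add(Add(Pow(R, 2), Mul(306, R)), R))) = Add(-3, Mul(Rational(1, 7), Add(Pow(R, 2), Mul(307, R)))) = Add(-3, Add(Mul(Rational(1, 7), Pow(R, 2)), Mul(Rational(307, 7), R))) = Add(-3, Mul(Rational(1, 7), Pow(R, 2)), Mul(Rational(307, 7), R)))
Pow(Add(44380, Function('f')(316)), -1) = Pow(Add(44380, Add(-3, Mul(Rational(1, 7), Pow(316, 2)), Mul(Rational(307, 7), 316))), -1) = Pow(Add(44380, Add(-3, Mul(Rational(1, 7), 99856), Rational(97012, 7))), -1) = Pow(Add(44380, Add(-3, Rational(99856, 7), Rational(97012, 7))), -1) = Pow(Add(44380, 28121), -1) = Pow(72501, -1) = Rational(1, 72501)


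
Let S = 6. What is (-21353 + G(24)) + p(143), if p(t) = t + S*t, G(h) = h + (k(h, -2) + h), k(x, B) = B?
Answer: -20306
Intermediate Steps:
G(h) = -2 + 2*h (G(h) = h + (-2 + h) = -2 + 2*h)
p(t) = 7*t (p(t) = t + 6*t = 7*t)
(-21353 + G(24)) + p(143) = (-21353 + (-2 + 2*24)) + 7*143 = (-21353 + (-2 + 48)) + 1001 = (-21353 + 46) + 1001 = -21307 + 1001 = -20306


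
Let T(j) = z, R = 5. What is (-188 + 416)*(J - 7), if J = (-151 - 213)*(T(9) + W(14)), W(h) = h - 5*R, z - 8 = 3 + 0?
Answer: -1596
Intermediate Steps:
z = 11 (z = 8 + (3 + 0) = 8 + 3 = 11)
T(j) = 11
W(h) = -25 + h (W(h) = h - 5*5 = h - 25 = -25 + h)
J = 0 (J = (-151 - 213)*(11 + (-25 + 14)) = -364*(11 - 11) = -364*0 = 0)
(-188 + 416)*(J - 7) = (-188 + 416)*(0 - 7) = 228*(-7) = -1596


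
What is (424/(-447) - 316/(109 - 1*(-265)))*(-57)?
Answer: 2848366/27863 ≈ 102.23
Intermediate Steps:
(424/(-447) - 316/(109 - 1*(-265)))*(-57) = (424*(-1/447) - 316/(109 + 265))*(-57) = (-424/447 - 316/374)*(-57) = (-424/447 - 316*1/374)*(-57) = (-424/447 - 158/187)*(-57) = -149914/83589*(-57) = 2848366/27863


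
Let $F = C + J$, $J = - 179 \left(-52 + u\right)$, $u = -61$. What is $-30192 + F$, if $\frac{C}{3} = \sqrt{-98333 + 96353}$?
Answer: $-9965 + 18 i \sqrt{55} \approx -9965.0 + 133.49 i$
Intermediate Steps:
$C = 18 i \sqrt{55}$ ($C = 3 \sqrt{-98333 + 96353} = 3 \sqrt{-1980} = 3 \cdot 6 i \sqrt{55} = 18 i \sqrt{55} \approx 133.49 i$)
$J = 20227$ ($J = - 179 \left(-52 - 61\right) = \left(-179\right) \left(-113\right) = 20227$)
$F = 20227 + 18 i \sqrt{55}$ ($F = 18 i \sqrt{55} + 20227 = 20227 + 18 i \sqrt{55} \approx 20227.0 + 133.49 i$)
$-30192 + F = -30192 + \left(20227 + 18 i \sqrt{55}\right) = -9965 + 18 i \sqrt{55}$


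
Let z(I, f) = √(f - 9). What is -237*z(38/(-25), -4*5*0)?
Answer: -711*I ≈ -711.0*I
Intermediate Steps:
z(I, f) = √(-9 + f)
-237*z(38/(-25), -4*5*0) = -237*√(-9 - 4*5*0) = -237*√(-9 - 20*0) = -237*√(-9 + 0) = -711*I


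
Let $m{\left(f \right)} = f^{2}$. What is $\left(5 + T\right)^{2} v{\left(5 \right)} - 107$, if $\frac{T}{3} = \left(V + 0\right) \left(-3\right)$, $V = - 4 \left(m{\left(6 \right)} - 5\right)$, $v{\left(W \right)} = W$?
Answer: $6283098$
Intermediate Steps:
$V = -124$ ($V = - 4 \left(6^{2} - 5\right) = - 4 \left(36 - 5\right) = \left(-4\right) 31 = -124$)
$T = 1116$ ($T = 3 \left(-124 + 0\right) \left(-3\right) = 3 \left(\left(-124\right) \left(-3\right)\right) = 3 \cdot 372 = 1116$)
$\left(5 + T\right)^{2} v{\left(5 \right)} - 107 = \left(5 + 1116\right)^{2} \cdot 5 - 107 = 1121^{2} \cdot 5 - 107 = 1256641 \cdot 5 - 107 = 6283205 - 107 = 6283098$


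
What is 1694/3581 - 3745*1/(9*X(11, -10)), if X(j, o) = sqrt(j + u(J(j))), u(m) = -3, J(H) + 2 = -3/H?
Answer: 1694/3581 - 3745*sqrt(2)/36 ≈ -146.64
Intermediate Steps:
J(H) = -2 - 3/H
X(j, o) = sqrt(-3 + j) (X(j, o) = sqrt(j - 3) = sqrt(-3 + j))
1694/3581 - 3745*1/(9*X(11, -10)) = 1694/3581 - 3745*1/(9*sqrt(-3 + 11)) = 1694*(1/3581) - 3745*sqrt(2)/36 = 1694/3581 - 3745*sqrt(2)/36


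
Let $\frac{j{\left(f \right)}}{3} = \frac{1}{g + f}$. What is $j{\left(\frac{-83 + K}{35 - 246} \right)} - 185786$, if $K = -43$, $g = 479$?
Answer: $- \frac{18800613637}{101195} \approx -1.8579 \cdot 10^{5}$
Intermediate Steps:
$j{\left(f \right)} = \frac{3}{479 + f}$
$j{\left(\frac{-83 + K}{35 - 246} \right)} - 185786 = \frac{3}{479 + \frac{-83 - 43}{35 - 246}} - 185786 = \frac{3}{479 - \frac{126}{-211}} - 185786 = \frac{3}{479 - - \frac{126}{211}} - 185786 = \frac{3}{479 + \frac{126}{211}} - 185786 = \frac{3}{\frac{101195}{211}} - 185786 = 3 \cdot \frac{211}{101195} - 185786 = \frac{633}{101195} - 185786 = - \frac{18800613637}{101195}$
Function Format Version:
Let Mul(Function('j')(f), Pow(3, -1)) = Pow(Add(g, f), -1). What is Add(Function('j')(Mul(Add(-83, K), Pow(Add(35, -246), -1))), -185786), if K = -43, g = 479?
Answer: Rational(-18800613637, 101195) ≈ -1.8579e+5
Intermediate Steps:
Function('j')(f) = Mul(3, Pow(Add(479, f), -1))
Add(Function('j')(Mul(Add(-83, K), Pow(Add(35, -246), -1))), -185786) = Add(Mul(3, Pow(Add(479, Mul(Add(-83, -43), Pow(Add(35, -246), -1))), -1)), -185786) = Add(Mul(3, Pow(Add(479, Mul(-126, Pow(-211, -1))), -1)), -185786) = Add(Mul(3, Pow(Add(479, Mul(-126, Rational(-1, 211))), -1)), -185786) = Add(Mul(3, Pow(Add(479, Rational(126, 211)), -1)), -185786) = Add(Mul(3, Pow(Rational(101195, 211), -1)), -185786) = Add(Mul(3, Rational(211, 101195)), -185786) = Add(Rational(633, 101195), -185786) = Rational(-18800613637, 101195)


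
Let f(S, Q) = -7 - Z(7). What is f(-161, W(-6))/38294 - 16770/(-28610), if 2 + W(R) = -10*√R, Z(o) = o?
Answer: 32089492/54779567 ≈ 0.58579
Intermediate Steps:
W(R) = -2 - 10*√R
f(S, Q) = -14 (f(S, Q) = -7 - 1*7 = -7 - 7 = -14)
f(-161, W(-6))/38294 - 16770/(-28610) = -14/38294 - 16770/(-28610) = -14*1/38294 - 16770*(-1/28610) = -7/19147 + 1677/2861 = 32089492/54779567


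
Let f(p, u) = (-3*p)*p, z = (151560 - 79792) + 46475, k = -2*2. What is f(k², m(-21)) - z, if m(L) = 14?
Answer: -119011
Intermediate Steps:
k = -4
z = 118243 (z = 71768 + 46475 = 118243)
f(p, u) = -3*p²
f(k², m(-21)) - z = -3*((-4)²)² - 1*118243 = -3*16² - 118243 = -3*256 - 118243 = -768 - 118243 = -119011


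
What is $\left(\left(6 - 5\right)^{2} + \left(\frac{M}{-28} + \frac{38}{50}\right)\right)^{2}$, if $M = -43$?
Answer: $\frac{5322249}{490000} \approx 10.862$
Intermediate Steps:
$\left(\left(6 - 5\right)^{2} + \left(\frac{M}{-28} + \frac{38}{50}\right)\right)^{2} = \left(\left(6 - 5\right)^{2} + \left(- \frac{43}{-28} + \frac{38}{50}\right)\right)^{2} = \left(1^{2} + \left(\left(-43\right) \left(- \frac{1}{28}\right) + 38 \cdot \frac{1}{50}\right)\right)^{2} = \left(1 + \left(\frac{43}{28} + \frac{19}{25}\right)\right)^{2} = \left(1 + \frac{1607}{700}\right)^{2} = \left(\frac{2307}{700}\right)^{2} = \frac{5322249}{490000}$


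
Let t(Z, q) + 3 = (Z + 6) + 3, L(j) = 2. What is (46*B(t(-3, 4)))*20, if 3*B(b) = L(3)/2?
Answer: 920/3 ≈ 306.67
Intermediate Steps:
t(Z, q) = 6 + Z (t(Z, q) = -3 + ((Z + 6) + 3) = -3 + ((6 + Z) + 3) = -3 + (9 + Z) = 6 + Z)
B(b) = ⅓ (B(b) = (2/2)/3 = (2*(½))/3 = (⅓)*1 = ⅓)
(46*B(t(-3, 4)))*20 = (46*(⅓))*20 = (46/3)*20 = 920/3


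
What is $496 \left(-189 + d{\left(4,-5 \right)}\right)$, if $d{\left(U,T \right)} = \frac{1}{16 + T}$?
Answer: $- \frac{1030688}{11} \approx -93699.0$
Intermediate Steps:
$496 \left(-189 + d{\left(4,-5 \right)}\right) = 496 \left(-189 + \frac{1}{16 - 5}\right) = 496 \left(-189 + \frac{1}{11}\right) = 496 \left(- \frac{2078}{11}\right) = - \frac{1030688}{11}$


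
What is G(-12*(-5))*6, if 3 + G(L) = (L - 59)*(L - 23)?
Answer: 204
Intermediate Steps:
G(L) = -3 + (-59 + L)*(-23 + L) (G(L) = -3 + (L - 59)*(L - 23) = -3 + (-59 + L)*(-23 + L))
G(-12*(-5))*6 = (1354 + (-12*(-5))² - (-984)*(-5))*6 = (1354 + 60² - 82*60)*6 = (1354 + 3600 - 4920)*6 = 34*6 = 204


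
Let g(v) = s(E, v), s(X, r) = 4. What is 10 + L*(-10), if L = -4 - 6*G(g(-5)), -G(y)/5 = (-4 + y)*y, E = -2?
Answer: 50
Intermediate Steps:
g(v) = 4
G(y) = -5*y*(-4 + y) (G(y) = -5*(-4 + y)*y = -5*y*(-4 + y))
L = -4 (L = -4 - 30*4*(4 - 1*4) = -4 - 30*4*(4 - 4) = -4 - 30*4*0 = -4 - 6*0 = -4 + 0 = -4)
10 + L*(-10) = 10 - 4*(-10) = 10 + 40 = 50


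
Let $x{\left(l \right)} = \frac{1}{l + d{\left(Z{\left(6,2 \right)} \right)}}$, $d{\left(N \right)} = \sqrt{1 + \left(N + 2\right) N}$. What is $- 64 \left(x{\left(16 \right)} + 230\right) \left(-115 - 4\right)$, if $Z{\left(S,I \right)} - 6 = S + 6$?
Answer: $\frac{8759488}{5} \approx 1.7519 \cdot 10^{6}$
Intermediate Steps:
$Z{\left(S,I \right)} = 12 + S$ ($Z{\left(S,I \right)} = 6 + \left(S + 6\right) = 6 + \left(6 + S\right) = 12 + S$)
$d{\left(N \right)} = \sqrt{1 + N \left(2 + N\right)}$ ($d{\left(N \right)} = \sqrt{1 + \left(2 + N\right) N} = \sqrt{1 + N \left(2 + N\right)}$)
$x{\left(l \right)} = \frac{1}{19 + l}$ ($x{\left(l \right)} = \frac{1}{l + \sqrt{1 + \left(12 + 6\right)^{2} + 2 \left(12 + 6\right)}} = \frac{1}{l + \sqrt{1 + 18^{2} + 2 \cdot 18}} = \frac{1}{l + \sqrt{1 + 324 + 36}} = \frac{1}{l + \sqrt{361}} = \frac{1}{l + 19} = \frac{1}{19 + l}$)
$- 64 \left(x{\left(16 \right)} + 230\right) \left(-115 - 4\right) = - 64 \left(\frac{1}{19 + 16} + 230\right) \left(-115 - 4\right) = - 64 \left(\frac{1}{35} + 230\right) \left(-119\right) = - 64 \cdot \frac{8051}{35} \left(-119\right) = \left(-64\right) \left(- \frac{136867}{5}\right) = \frac{8759488}{5}$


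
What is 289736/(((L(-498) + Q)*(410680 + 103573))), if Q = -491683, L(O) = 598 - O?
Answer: -289736/252285836511 ≈ -1.1484e-6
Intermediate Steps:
289736/(((L(-498) + Q)*(410680 + 103573))) = 289736/((((598 - 1*(-498)) - 491683)*(410680 + 103573))) = 289736/((((598 + 498) - 491683)*514253)) = 289736/(((1096 - 491683)*514253)) = 289736/((-490587*514253)) = 289736/(-252285836511) = 289736*(-1/252285836511) = -289736/252285836511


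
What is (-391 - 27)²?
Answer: 174724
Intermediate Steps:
(-391 - 27)² = (-418)² = 174724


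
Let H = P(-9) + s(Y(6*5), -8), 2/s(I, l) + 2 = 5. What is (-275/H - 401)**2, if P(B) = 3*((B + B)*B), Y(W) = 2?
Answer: 13749204049/85264 ≈ 1.6125e+5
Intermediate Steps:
s(I, l) = 2/3 (s(I, l) = 2/(-2 + 5) = 2/3)
P(B) = 6*B**2 (P(B) = 3*((2*B)*B) = 3*(2*B**2) = 6*B**2)
H = 1460/3 (H = 6*(-9)**2 + 2/3 = 6*81 + 2/3 = 486 + 2/3 = 1460/3 ≈ 486.67)
(-275/H - 401)**2 = (-275/1460/3 - 401)**2 = (-275*3/1460 - 401)**2 = (-165/292 - 401)**2 = (-117257/292)**2 = 13749204049/85264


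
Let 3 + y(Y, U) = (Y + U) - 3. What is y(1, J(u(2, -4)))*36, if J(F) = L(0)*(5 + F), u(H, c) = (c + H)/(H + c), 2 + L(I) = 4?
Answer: 252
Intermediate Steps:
L(I) = 2 (L(I) = -2 + 4 = 2)
u(H, c) = 1 (u(H, c) = (H + c)/(H + c) = 1)
J(F) = 10 + 2*F (J(F) = 2*(5 + F) = 10 + 2*F)
y(Y, U) = -6 + U + Y (y(Y, U) = -3 + ((Y + U) - 3) = -3 + ((U + Y) - 3) = -3 + (-3 + U + Y) = -6 + U + Y)
y(1, J(u(2, -4)))*36 = (-6 + (10 + 2*1) + 1)*36 = (-6 + (10 + 2) + 1)*36 = (-6 + 12 + 1)*36 = 7*36 = 252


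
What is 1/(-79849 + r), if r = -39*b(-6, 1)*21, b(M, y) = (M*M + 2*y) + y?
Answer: -1/111790 ≈ -8.9453e-6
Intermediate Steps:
b(M, y) = M² + 3*y (b(M, y) = (M² + 2*y) + y = M² + 3*y)
r = -31941 (r = -39*((-6)² + 3*1)*21 = -39*(36 + 3)*21 = -39*39*21 = -1521*21 = -31941)
1/(-79849 + r) = 1/(-79849 - 31941) = 1/(-111790) = -1/111790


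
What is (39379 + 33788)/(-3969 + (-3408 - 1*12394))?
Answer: -73167/19771 ≈ -3.7007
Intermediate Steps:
(39379 + 33788)/(-3969 + (-3408 - 1*12394)) = 73167/(-3969 + (-3408 - 12394)) = 73167/(-3969 - 15802) = 73167/(-19771) = 73167*(-1/19771) = -73167/19771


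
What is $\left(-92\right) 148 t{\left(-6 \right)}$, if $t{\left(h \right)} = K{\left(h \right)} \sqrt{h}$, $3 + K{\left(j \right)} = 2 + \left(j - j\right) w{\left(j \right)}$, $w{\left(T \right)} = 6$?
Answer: $13616 i \sqrt{6} \approx 33352.0 i$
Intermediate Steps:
$K{\left(j \right)} = -1$ ($K{\left(j \right)} = -3 + \left(2 + \left(j - j\right) 6\right) = -3 + \left(2 + 0 \cdot 6\right) = -3 + \left(2 + 0\right) = -3 + 2 = -1$)
$t{\left(h \right)} = - \sqrt{h}$
$\left(-92\right) 148 t{\left(-6 \right)} = \left(-92\right) 148 \left(- \sqrt{-6}\right) = - 13616 \left(- i \sqrt{6}\right) = 13616 i \sqrt{6}$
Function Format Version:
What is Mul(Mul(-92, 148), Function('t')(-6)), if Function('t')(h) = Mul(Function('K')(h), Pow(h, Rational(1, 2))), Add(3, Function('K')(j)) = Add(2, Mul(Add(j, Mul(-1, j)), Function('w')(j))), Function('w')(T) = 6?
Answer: Mul(13616, I, Pow(6, Rational(1, 2))) ≈ Mul(33352., I)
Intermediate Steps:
Function('K')(j) = -1 (Function('K')(j) = Add(-3, Add(2, Mul(Add(j, Mul(-1, j)), 6))) = Add(-3, Add(2, Mul(0, 6))) = Add(-3, Add(2, 0)) = Add(-3, 2) = -1)
Function('t')(h) = Mul(-1, Pow(h, Rational(1, 2)))
Mul(Mul(-92, 148), Function('t')(-6)) = Mul(Mul(-92, 148), Mul(-1, Pow(-6, Rational(1, 2)))) = Mul(-13616, Mul(-1, Mul(I, Pow(6, Rational(1, 2))))) = Mul(-13616, Mul(-1, I, Pow(6, Rational(1, 2)))) = Mul(13616, I, Pow(6, Rational(1, 2)))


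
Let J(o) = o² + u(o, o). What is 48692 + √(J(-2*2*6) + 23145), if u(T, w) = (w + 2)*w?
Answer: 48692 + √24249 ≈ 48848.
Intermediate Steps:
u(T, w) = w*(2 + w) (u(T, w) = (2 + w)*w = w*(2 + w))
J(o) = o² + o*(2 + o)
48692 + √(J(-2*2*6) + 23145) = 48692 + √(2*(-2*2*6)*(1 - 2*2*6) + 23145) = 48692 + √(2*(-4*6)*(1 - 4*6) + 23145) = 48692 + √(2*(-24)*(1 - 24) + 23145) = 48692 + √(2*(-24)*(-23) + 23145) = 48692 + √(1104 + 23145) = 48692 + √24249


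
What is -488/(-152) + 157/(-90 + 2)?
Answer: 2385/1672 ≈ 1.4264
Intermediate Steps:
-488/(-152) + 157/(-90 + 2) = -488*(-1/152) + 157/(-88) = 61/19 + 157*(-1/88) = 61/19 - 157/88 = 2385/1672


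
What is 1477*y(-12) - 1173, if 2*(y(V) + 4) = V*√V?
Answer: -7081 - 17724*I*√3 ≈ -7081.0 - 30699.0*I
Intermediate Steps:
y(V) = -4 + V^(3/2)/2 (y(V) = -4 + (V*√V)/2 = -4 + V^(3/2)/2)
1477*y(-12) - 1173 = 1477*(-4 + (-12)^(3/2)/2) - 1173 = 1477*(-4 + (-24*I*√3)/2) - 1173 = 1477*(-4 - 12*I*√3) - 1173 = (-5908 - 17724*I*√3) - 1173 = -7081 - 17724*I*√3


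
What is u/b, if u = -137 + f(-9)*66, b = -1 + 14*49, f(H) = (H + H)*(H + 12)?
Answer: -3701/685 ≈ -5.4029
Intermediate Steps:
f(H) = 2*H*(12 + H) (f(H) = (2*H)*(12 + H) = 2*H*(12 + H))
b = 685 (b = -1 + 686 = 685)
u = -3701 (u = -137 + (2*(-9)*(12 - 9))*66 = -137 + (2*(-9)*3)*66 = -137 - 54*66 = -137 - 3564 = -3701)
u/b = -3701/685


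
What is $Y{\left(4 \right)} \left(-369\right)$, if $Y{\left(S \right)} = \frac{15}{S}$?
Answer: $- \frac{5535}{4} \approx -1383.8$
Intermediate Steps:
$Y{\left(4 \right)} \left(-369\right) = \frac{15}{4} \left(-369\right) = - \frac{5535}{4}$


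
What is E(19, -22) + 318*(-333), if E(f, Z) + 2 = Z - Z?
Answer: -105896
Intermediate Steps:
E(f, Z) = -2 (E(f, Z) = -2 + (Z - Z) = -2 + 0 = -2)
E(19, -22) + 318*(-333) = -2 + 318*(-333) = -2 - 105894 = -105896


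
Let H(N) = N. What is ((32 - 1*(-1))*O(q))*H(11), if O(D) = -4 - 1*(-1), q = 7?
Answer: -1089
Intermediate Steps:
O(D) = -3 (O(D) = -4 + 1 = -3)
((32 - 1*(-1))*O(q))*H(11) = ((32 - 1*(-1))*(-3))*11 = ((32 + 1)*(-3))*11 = (33*(-3))*11 = -99*11 = -1089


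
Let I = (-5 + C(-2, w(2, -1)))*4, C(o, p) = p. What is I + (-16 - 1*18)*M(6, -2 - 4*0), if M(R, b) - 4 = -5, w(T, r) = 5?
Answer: 34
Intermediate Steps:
M(R, b) = -1 (M(R, b) = 4 - 5 = -1)
I = 0 (I = (-5 + 5)*4 = 0*4 = 0)
I + (-16 - 1*18)*M(6, -2 - 4*0) = 0 + (-16 - 1*18)*(-1) = 0 + (-16 - 18)*(-1) = 0 - 34*(-1) = 0 + 34 = 34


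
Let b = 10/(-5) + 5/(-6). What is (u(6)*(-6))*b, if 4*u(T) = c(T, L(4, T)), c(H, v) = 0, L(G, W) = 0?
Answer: 0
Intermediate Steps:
u(T) = 0 (u(T) = (¼)*0 = 0)
b = -17/6 (b = 10*(-⅕) + 5*(-⅙) = -2 - ⅚ = -17/6 ≈ -2.8333)
(u(6)*(-6))*b = (0*(-6))*(-17/6) = 0*(-17/6) = 0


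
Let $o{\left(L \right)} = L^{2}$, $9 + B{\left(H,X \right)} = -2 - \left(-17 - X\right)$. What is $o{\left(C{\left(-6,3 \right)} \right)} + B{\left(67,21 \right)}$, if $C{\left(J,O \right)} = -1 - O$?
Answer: $43$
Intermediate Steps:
$B{\left(H,X \right)} = 6 + X$ ($B{\left(H,X \right)} = -9 - \left(-15 - X\right) = -9 + \left(-2 + \left(17 + X\right)\right) = -9 + \left(15 + X\right) = 6 + X$)
$o{\left(C{\left(-6,3 \right)} \right)} + B{\left(67,21 \right)} = \left(-1 - 3\right)^{2} + \left(6 + 21\right) = \left(-1 - 3\right)^{2} + 27 = \left(-4\right)^{2} + 27 = 16 + 27 = 43$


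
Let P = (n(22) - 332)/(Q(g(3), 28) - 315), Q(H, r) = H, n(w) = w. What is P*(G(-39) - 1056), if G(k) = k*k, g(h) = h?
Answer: 24025/52 ≈ 462.02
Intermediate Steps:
G(k) = k²
P = 155/156 (P = (22 - 332)/(3 - 315) = -310/(-312) = -310*(-1/312) = 155/156 ≈ 0.99359)
P*(G(-39) - 1056) = 155*((-39)² - 1056)/156 = 155*(1521 - 1056)/156 = (155/156)*465 = 24025/52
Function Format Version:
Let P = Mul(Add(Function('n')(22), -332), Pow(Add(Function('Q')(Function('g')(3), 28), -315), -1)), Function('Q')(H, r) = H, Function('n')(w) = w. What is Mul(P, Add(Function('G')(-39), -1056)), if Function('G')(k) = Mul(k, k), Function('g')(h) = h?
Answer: Rational(24025, 52) ≈ 462.02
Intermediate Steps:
Function('G')(k) = Pow(k, 2)
P = Rational(155, 156) (P = Mul(Add(22, -332), Pow(Add(3, -315), -1)) = Mul(-310, Pow(-312, -1)) = Mul(-310, Rational(-1, 312)) = Rational(155, 156) ≈ 0.99359)
Mul(P, Add(Function('G')(-39), -1056)) = Mul(Rational(155, 156), Add(Pow(-39, 2), -1056)) = Mul(Rational(155, 156), Add(1521, -1056)) = Mul(Rational(155, 156), 465) = Rational(24025, 52)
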